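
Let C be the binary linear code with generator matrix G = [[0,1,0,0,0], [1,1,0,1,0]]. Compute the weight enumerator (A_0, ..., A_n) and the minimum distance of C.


Weight distribution: A_0 = 1, A_1 = 1, A_2 = 1, A_3 = 1. Minimum distance d = 1.

Enumerate all 2^2 = 4 messages m ∈ F_2^2.
For each, compute codeword c = mG in F_2^5, then tally its weight.
  m = 00 → c = 00000, weight = 0.
  m = 10 → c = 01000, weight = 1.
  m = 01 → c = 11010, weight = 3.
  m = 11 → c = 10010, weight = 2.
Tally weights:
  weight 0: 1 codewords.
  weight 1: 1 codewords.
  weight 2: 1 codewords.
  weight 3: 1 codewords.
Minimum distance d = smallest w > 0 with A_w > 0 = 1.
Sanity: Σ A_w = 4 = 2^2 = 4 ✓.


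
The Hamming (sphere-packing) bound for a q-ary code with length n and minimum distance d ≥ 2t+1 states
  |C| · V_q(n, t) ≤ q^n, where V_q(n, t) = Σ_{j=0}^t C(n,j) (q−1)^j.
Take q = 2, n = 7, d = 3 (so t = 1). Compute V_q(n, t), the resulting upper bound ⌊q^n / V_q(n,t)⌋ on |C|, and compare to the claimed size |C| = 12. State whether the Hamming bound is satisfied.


V_q(n, t) = 8, q^n = 128, Hamming bound = 16, |C| = 12 ≤ bound (satisfied).

Step 1: Compute V_q(n, t) = Σ_{j=0}^1 C(n, j) (q−1)^j.
  j = 0: C(7,0)·(1)^0 = 1·1 = 1.
  j = 1: C(7,1)·(1)^1 = 7·1 = 7.
  V_q(n, t) = 1 + 7 = 8.
Step 2: q^n = 2^7 = 128.
Step 3: Hamming bound ⌊q^n / V_q(n,t)⌋ = ⌊128/8⌋ = 16.
Step 4: Compare |C| = 12 to 16: satisfied.
The claimed |C| lies below the Hamming bound.


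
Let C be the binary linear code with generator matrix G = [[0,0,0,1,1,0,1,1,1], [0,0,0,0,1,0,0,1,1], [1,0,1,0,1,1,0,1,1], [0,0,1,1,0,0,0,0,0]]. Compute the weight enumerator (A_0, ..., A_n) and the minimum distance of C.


Weight distribution: A_0 = 1, A_2 = 3, A_3 = 4, A_5 = 4, A_6 = 3, A_8 = 1. Minimum distance d = 2.

Enumerate all 2^4 = 16 messages m ∈ F_2^4.
For each, compute codeword c = mG in F_2^9, then tally its weight.
  m = 0000 → c = 000000000, weight = 0.
  m = 1000 → c = 000110111, weight = 5.
  m = 0100 → c = 000010011, weight = 3.
  m = 1100 → c = 000100100, weight = 2.
  m = 0010 → c = 101011011, weight = 6.
  m = 1010 → c = 101101100, weight = 5.
  m = 0110 → c = 101001000, weight = 3.
  m = 1110 → c = 101111111, weight = 8.
  m = 0001 → c = 001100000, weight = 2.
  m = 1001 → c = 001010111, weight = 5.
  m = 0101 → c = 001110011, weight = 5.
  m = 1101 → c = 001000100, weight = 2.
  m = 0011 → c = 100111011, weight = 6.
  m = 1011 → c = 100001100, weight = 3.
  m = 0111 → c = 100101000, weight = 3.
  m = 1111 → c = 100011111, weight = 6.
Tally weights:
  weight 0: 1 codewords.
  weight 2: 3 codewords.
  weight 3: 4 codewords.
  weight 5: 4 codewords.
  weight 6: 3 codewords.
  weight 8: 1 codewords.
Minimum distance d = smallest w > 0 with A_w > 0 = 2.
Sanity: Σ A_w = 16 = 2^4 = 16 ✓.


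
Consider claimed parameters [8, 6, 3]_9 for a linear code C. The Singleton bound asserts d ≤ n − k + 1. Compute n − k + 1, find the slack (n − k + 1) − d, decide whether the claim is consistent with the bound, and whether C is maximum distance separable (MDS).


Singleton RHS = n − k + 1 = 3, slack = 0, bound satisfied, MDS.

Singleton bound: d ≤ n − k + 1.
Here n = 8, k = 6, so n − k + 1 = 3.
Given d = 3, check d ≤ 3: YES.
Slack = (n − k + 1) − d = 0.
The code is MDS (slack = 0).
Description: the claimed parameters are [8, 6, 3]_9; such a code would be MDS (meets Singleton bound).


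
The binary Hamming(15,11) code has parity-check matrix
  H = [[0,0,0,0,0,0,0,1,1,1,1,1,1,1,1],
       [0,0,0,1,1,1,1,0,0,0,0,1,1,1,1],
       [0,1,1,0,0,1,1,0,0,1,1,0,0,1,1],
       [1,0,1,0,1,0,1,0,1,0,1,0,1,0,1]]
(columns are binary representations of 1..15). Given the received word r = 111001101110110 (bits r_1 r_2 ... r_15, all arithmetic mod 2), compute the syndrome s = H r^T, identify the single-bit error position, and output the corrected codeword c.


s = (1, 0, 1, 0)^T, error position = 10, corrected codeword c = 111001101010110

Compute s = H r^T mod 2 one row at a time:
  s_1 = 0 + 1 + 1 + 1 + 0 + 1 + 1 + 0 = 5 ≡ 1 (mod 2).
  s_2 = 0 + 0 + 1 + 1 + 0 + 1 + 1 + 0 = 4 ≡ 0 (mod 2).
  s_3 = 1 + 1 + 1 + 1 + 1 + 1 + 1 + 0 = 7 ≡ 1 (mod 2).
  s_4 = 1 + 1 + 0 + 1 + 1 + 1 + 1 + 0 = 6 ≡ 0 (mod 2).
s = (1, 0, 1, 0)^T — this equals column 10 of H (binary 1010), so error is at position 10.
Correct: flip bit 10 of r = 111001101110110 to get c = 111001101010110.


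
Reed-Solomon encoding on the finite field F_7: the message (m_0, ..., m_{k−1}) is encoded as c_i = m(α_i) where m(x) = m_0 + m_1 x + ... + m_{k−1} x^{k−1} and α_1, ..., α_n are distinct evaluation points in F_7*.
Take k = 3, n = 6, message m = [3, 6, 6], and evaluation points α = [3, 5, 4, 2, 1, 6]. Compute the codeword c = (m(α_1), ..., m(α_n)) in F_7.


c = [5, 1, 4, 4, 1, 3]

Message polynomial: m(x) = 3 + 6·x + 6·x^2 (mod 7).
For each evaluation point α_i, compute m(α_i) mod 7:
  α_1 = 3: Horner steps 6 → 3 → 5, so m(3) = 5.
  α_2 = 5: Horner steps 6 → 1 → 1, so m(5) = 1.
  α_3 = 4: Horner steps 6 → 2 → 4, so m(4) = 4.
  α_4 = 2: Horner steps 6 → 4 → 4, so m(2) = 4.
  α_5 = 1: Horner steps 6 → 5 → 1, so m(1) = 1.
  α_6 = 6: Horner steps 6 → 0 → 3, so m(6) = 3.
Codeword c = [5, 1, 4, 4, 1, 3] ∈ F_7^6.


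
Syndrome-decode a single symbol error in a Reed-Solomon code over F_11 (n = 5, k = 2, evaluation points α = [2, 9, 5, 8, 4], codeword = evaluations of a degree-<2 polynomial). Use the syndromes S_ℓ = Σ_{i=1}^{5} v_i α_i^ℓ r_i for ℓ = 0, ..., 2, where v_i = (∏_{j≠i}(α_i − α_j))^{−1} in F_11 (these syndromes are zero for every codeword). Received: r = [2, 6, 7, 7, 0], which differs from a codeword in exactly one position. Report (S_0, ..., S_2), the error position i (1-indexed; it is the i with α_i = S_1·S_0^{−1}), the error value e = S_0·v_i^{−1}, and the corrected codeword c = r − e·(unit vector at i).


S = (10, 6, 8), error at position 3, error magnitude e = 8, c = [2, 6, 10, 7, 0].

Step 1: column multipliers v_i = (∏_{j≠i}(α_i − α_j))^{−1} mod 11.
  i = 1 (α = 2): (2−9)(2−5)(2−8)(2−4) = (−7)·(−3)·(−6)·(−2) = 252 ≡ 10, so v_1 = 10^{−1} = 10 (mod 11).
  i = 2 (α = 9): (9−2)(9−5)(9−8)(9−4) = 7·4·1·5 = 140 ≡ 8, so v_2 = 8^{−1} = 7 (mod 11).
  i = 3 (α = 5): (5−2)(5−9)(5−8)(5−4) = 3·(−4)·(−3)·1 = 36 ≡ 3, so v_3 = 3^{−1} = 4 (mod 11).
  i = 4 (α = 8): (8−2)(8−9)(8−5)(8−4) = 6·(−1)·3·4 = −72 ≡ 5, so v_4 = 5^{−1} = 9 (mod 11).
  i = 5 (α = 4): (4−2)(4−9)(4−5)(4−8) = 2·(−5)·(−1)·(−4) = −40 ≡ 4, so v_5 = 4^{−1} = 3 (mod 11).
  v = [10, 7, 4, 9, 3].
Step 2: syndromes of r = [2, 6, 7, 7, 0] (all sums mod 11).
  S_0 = Σ v_i r_i = 10·2 + 7·6 + 4·7 + 9·7 + 3·0 = 153 ≡ 10.
  S_1 = Σ v_i α_i r_i = 10·2·2 + 7·9·6 + 4·5·7 + 9·8·7 + 3·4·0 = 1062 ≡ 6.
  α_i^2 mod 11 = [4, 4, 3, 9, 5].
  S_2 = Σ v_i α_i^2 r_i = 10·4·2 + 7·4·6 + 4·3·7 + 9·9·7 + 3·5·0 = 899 ≡ 8.
  S = (10, 6, 8) ≠ 0, so r is not a codeword (an error is present).
Step 3: locate the error. For a single error e at position i, S_ℓ = v_i·e·α_i^ℓ, so α_err = S_1/S_0.
  S_0^{−1} = 10^{−1} = 10 (mod 11), so α_err = 6·10 = 60 ≡ 5 = α_3. Error position i = 3.
  Consistency check: S_2/S_1 = 8·2 = 16 ≡ 5 = α_err ✓ (single-error assumption holds).
Step 4: error magnitude e = S_0/v_3 = S_0·∏_{j≠3}(α_3 − α_j) = 10·3 = 30 ≡ 8 (mod 11).
Step 5: correct position 3: c_3 = r_3 − e = 7 − 8 ≡ 10 (mod 11). Hence c = [2, 6, 10, 7, 0].
  Check: interpolating c through the α_i gives m(x) = 4 + 10·x (degree < 2) with m(α_i) = c_i for every i, so c is indeed a codeword.


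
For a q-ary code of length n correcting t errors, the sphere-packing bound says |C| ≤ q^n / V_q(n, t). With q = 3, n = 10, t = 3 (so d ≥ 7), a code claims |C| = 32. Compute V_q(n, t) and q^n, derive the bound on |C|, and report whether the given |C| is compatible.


V_q(n, t) = 1161, q^n = 59049, Hamming bound = 50, |C| = 32 ≤ bound (satisfied).

Step 1: Compute V_q(n, t) = Σ_{j=0}^3 C(n, j) (q−1)^j.
  j = 0: C(10,0)·(2)^0 = 1·1 = 1.
  j = 1: C(10,1)·(2)^1 = 10·2 = 20.
  j = 2: C(10,2)·(2)^2 = 45·4 = 180.
  j = 3: C(10,3)·(2)^3 = 120·8 = 960.
  V_q(n, t) = 1 + 20 + 180 + 960 = 1161.
Step 2: q^n = 3^10 = 59049.
Step 3: Hamming bound ⌊q^n / V_q(n,t)⌋ = ⌊59049/1161⌋ = 50.
Step 4: Compare |C| = 32 to 50: satisfied.
The claimed |C| lies below the Hamming bound.


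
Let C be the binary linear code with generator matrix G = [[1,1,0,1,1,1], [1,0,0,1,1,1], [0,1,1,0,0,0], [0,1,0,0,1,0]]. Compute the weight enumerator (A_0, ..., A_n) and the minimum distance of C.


Weight distribution: A_0 = 1, A_1 = 3, A_2 = 3, A_3 = 2, A_4 = 3, A_5 = 3, A_6 = 1. Minimum distance d = 1.

Enumerate all 2^4 = 16 messages m ∈ F_2^4.
For each, compute codeword c = mG in F_2^6, then tally its weight.
  m = 0000 → c = 000000, weight = 0.
  m = 1000 → c = 110111, weight = 5.
  m = 0100 → c = 100111, weight = 4.
  m = 1100 → c = 010000, weight = 1.
  m = 0010 → c = 011000, weight = 2.
  m = 1010 → c = 101111, weight = 5.
  m = 0110 → c = 111111, weight = 6.
  m = 1110 → c = 001000, weight = 1.
  m = 0001 → c = 010010, weight = 2.
  m = 1001 → c = 100101, weight = 3.
  m = 0101 → c = 110101, weight = 4.
  m = 1101 → c = 000010, weight = 1.
  m = 0011 → c = 001010, weight = 2.
  m = 1011 → c = 111101, weight = 5.
  m = 0111 → c = 101101, weight = 4.
  m = 1111 → c = 011010, weight = 3.
Tally weights:
  weight 0: 1 codewords.
  weight 1: 3 codewords.
  weight 2: 3 codewords.
  weight 3: 2 codewords.
  weight 4: 3 codewords.
  weight 5: 3 codewords.
  weight 6: 1 codewords.
Minimum distance d = smallest w > 0 with A_w > 0 = 1.
Sanity: Σ A_w = 16 = 2^4 = 16 ✓.


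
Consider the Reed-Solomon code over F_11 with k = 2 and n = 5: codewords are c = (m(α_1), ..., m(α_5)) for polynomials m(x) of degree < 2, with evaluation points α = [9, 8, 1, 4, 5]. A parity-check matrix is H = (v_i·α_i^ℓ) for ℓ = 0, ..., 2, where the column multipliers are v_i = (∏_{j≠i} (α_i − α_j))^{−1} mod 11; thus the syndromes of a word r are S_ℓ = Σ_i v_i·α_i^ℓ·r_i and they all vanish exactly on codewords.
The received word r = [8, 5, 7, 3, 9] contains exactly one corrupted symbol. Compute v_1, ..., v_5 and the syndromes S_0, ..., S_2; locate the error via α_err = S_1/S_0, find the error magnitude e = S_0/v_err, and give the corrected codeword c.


S = (5, 1, 9), error at position 1, error magnitude e = 8, c = [0, 5, 7, 3, 9].

Step 1: column multipliers v_i = (∏_{j≠i}(α_i − α_j))^{−1} mod 11.
  i = 1 (α = 9): (9−8)(9−1)(9−4)(9−5) = 1·8·5·4 = 160 ≡ 6, so v_1 = 6^{−1} = 2 (mod 11).
  i = 2 (α = 8): (8−9)(8−1)(8−4)(8−5) = (−1)·7·4·3 = −84 ≡ 4, so v_2 = 4^{−1} = 3 (mod 11).
  i = 3 (α = 1): (1−9)(1−8)(1−4)(1−5) = (−8)·(−7)·(−3)·(−4) = 672 ≡ 1, so v_3 = 1^{−1} = 1 (mod 11).
  i = 4 (α = 4): (4−9)(4−8)(4−1)(4−5) = (−5)·(−4)·3·(−1) = −60 ≡ 6, so v_4 = 6^{−1} = 2 (mod 11).
  i = 5 (α = 5): (5−9)(5−8)(5−1)(5−4) = (−4)·(−3)·4·1 = 48 ≡ 4, so v_5 = 4^{−1} = 3 (mod 11).
  v = [2, 3, 1, 2, 3].
Step 2: syndromes of r = [8, 5, 7, 3, 9] (all sums mod 11).
  S_0 = Σ v_i r_i = 2·8 + 3·5 + 1·7 + 2·3 + 3·9 = 71 ≡ 5.
  S_1 = Σ v_i α_i r_i = 2·9·8 + 3·8·5 + 1·1·7 + 2·4·3 + 3·5·9 = 430 ≡ 1.
  α_i^2 mod 11 = [4, 9, 1, 5, 3].
  S_2 = Σ v_i α_i^2 r_i = 2·4·8 + 3·9·5 + 1·1·7 + 2·5·3 + 3·3·9 = 317 ≡ 9.
  S = (5, 1, 9) ≠ 0, so r is not a codeword (an error is present).
Step 3: locate the error. For a single error e at position i, S_ℓ = v_i·e·α_i^ℓ, so α_err = S_1/S_0.
  S_0^{−1} = 5^{−1} = 9 (mod 11), so α_err = 1·9 = 9 ≡ 9 = α_1. Error position i = 1.
  Consistency check: S_2/S_1 = 9·1 = 9 ≡ 9 = α_err ✓ (single-error assumption holds).
Step 4: error magnitude e = S_0/v_1 = S_0·∏_{j≠1}(α_1 − α_j) = 5·6 = 30 ≡ 8 (mod 11).
Step 5: correct position 1: c_1 = r_1 − e = 8 − 8 ≡ 0 (mod 11). Hence c = [0, 5, 7, 3, 9].
  Check: interpolating c through the α_i gives m(x) = 1 + 6·x (degree < 2) with m(α_i) = c_i for every i, so c is indeed a codeword.


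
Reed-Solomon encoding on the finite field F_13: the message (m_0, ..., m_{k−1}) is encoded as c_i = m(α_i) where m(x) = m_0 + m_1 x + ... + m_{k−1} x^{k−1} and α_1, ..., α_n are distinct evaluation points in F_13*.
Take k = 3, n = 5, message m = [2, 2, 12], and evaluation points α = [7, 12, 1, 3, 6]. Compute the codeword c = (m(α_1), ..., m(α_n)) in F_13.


c = [6, 12, 3, 12, 4]

Message polynomial: m(x) = 2 + 2·x + 12·x^2 (mod 13).
For each evaluation point α_i, compute m(α_i) mod 13:
  α_1 = 7: Horner steps 12 → 8 → 6, so m(7) = 6.
  α_2 = 12: Horner steps 12 → 3 → 12, so m(12) = 12.
  α_3 = 1: Horner steps 12 → 1 → 3, so m(1) = 3.
  α_4 = 3: Horner steps 12 → 12 → 12, so m(3) = 12.
  α_5 = 6: Horner steps 12 → 9 → 4, so m(6) = 4.
Codeword c = [6, 12, 3, 12, 4] ∈ F_13^5.


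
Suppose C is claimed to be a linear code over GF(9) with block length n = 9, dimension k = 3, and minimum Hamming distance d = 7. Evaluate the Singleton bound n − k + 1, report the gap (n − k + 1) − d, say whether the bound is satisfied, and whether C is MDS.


Singleton RHS = n − k + 1 = 7, slack = 0, bound satisfied, MDS.

Singleton bound: d ≤ n − k + 1.
Here n = 9, k = 3, so n − k + 1 = 7.
Given d = 7, check d ≤ 7: YES.
Slack = (n − k + 1) − d = 0.
The code is MDS (slack = 0).
Description: the claimed parameters are [9, 3, 7]_9; such a code would be MDS (meets Singleton bound).


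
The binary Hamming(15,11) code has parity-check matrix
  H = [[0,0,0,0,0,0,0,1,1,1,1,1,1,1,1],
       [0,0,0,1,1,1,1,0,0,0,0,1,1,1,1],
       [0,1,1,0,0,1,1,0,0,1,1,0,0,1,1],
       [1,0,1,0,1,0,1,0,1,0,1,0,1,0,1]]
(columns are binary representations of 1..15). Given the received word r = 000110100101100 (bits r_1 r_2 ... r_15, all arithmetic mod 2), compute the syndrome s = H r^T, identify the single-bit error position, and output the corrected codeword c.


s = (1, 1, 0, 1)^T, error position = 13, corrected codeword c = 000110100101000

Compute s = H r^T mod 2 one row at a time:
  s_1 = 0 + 0 + 1 + 0 + 1 + 1 + 0 + 0 = 3 ≡ 1 (mod 2).
  s_2 = 1 + 1 + 0 + 1 + 1 + 1 + 0 + 0 = 5 ≡ 1 (mod 2).
  s_3 = 0 + 0 + 0 + 1 + 1 + 0 + 0 + 0 = 2 ≡ 0 (mod 2).
  s_4 = 0 + 0 + 1 + 1 + 0 + 0 + 1 + 0 = 3 ≡ 1 (mod 2).
s = (1, 1, 0, 1)^T — this equals column 13 of H (binary 1101), so error is at position 13.
Correct: flip bit 13 of r = 000110100101100 to get c = 000110100101000.


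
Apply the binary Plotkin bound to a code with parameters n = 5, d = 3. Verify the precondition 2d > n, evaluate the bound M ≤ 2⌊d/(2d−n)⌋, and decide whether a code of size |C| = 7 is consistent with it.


Plotkin bound M ≤ 6; given |C| = 7 > bound (violated).

Check applicability: 2d = 6, n = 5.
2d − n = 1 > 0, so Plotkin applies.
Compute d/(2d−n) = 3/1 ≈ 3.0000.
⌊d/(2d−n)⌋ = 3.
Plotkin bound: M ≤ 2·3 = 6.
Given |C| = 7, check: VIOLATED.
This |C| is above the Plotkin bound, so no binary code with n = 5, d = 3 and 7 codewords exists.


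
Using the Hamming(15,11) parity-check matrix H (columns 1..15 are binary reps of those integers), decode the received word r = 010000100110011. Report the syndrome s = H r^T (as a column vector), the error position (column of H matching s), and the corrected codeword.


s = (0, 1, 0, 1)^T, error position = 5, corrected codeword c = 010010100110011

Compute s = H r^T mod 2 one row at a time:
  s_1 = 0 + 0 + 1 + 1 + 0 + 0 + 1 + 1 = 4 ≡ 0 (mod 2).
  s_2 = 0 + 0 + 0 + 1 + 0 + 0 + 1 + 1 = 3 ≡ 1 (mod 2).
  s_3 = 1 + 0 + 0 + 1 + 1 + 1 + 1 + 1 = 6 ≡ 0 (mod 2).
  s_4 = 0 + 0 + 0 + 1 + 0 + 1 + 0 + 1 = 3 ≡ 1 (mod 2).
s = (0, 1, 0, 1)^T — this equals column 5 of H (binary 0101), so error is at position 5.
Correct: flip bit 5 of r = 010000100110011 to get c = 010010100110011.


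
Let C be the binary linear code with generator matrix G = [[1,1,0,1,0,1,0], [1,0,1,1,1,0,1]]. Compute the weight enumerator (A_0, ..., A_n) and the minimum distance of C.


Weight distribution: A_0 = 1, A_4 = 1, A_5 = 2. Minimum distance d = 4.

Enumerate all 2^2 = 4 messages m ∈ F_2^2.
For each, compute codeword c = mG in F_2^7, then tally its weight.
  m = 00 → c = 0000000, weight = 0.
  m = 10 → c = 1101010, weight = 4.
  m = 01 → c = 1011101, weight = 5.
  m = 11 → c = 0110111, weight = 5.
Tally weights:
  weight 0: 1 codewords.
  weight 4: 1 codewords.
  weight 5: 2 codewords.
Minimum distance d = smallest w > 0 with A_w > 0 = 4.
Sanity: Σ A_w = 4 = 2^2 = 4 ✓.


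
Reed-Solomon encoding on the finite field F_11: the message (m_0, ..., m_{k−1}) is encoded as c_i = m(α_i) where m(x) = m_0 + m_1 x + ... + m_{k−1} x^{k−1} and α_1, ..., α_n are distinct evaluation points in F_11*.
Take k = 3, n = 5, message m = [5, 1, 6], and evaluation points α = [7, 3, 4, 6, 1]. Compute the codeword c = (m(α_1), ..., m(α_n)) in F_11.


c = [9, 7, 6, 7, 1]

Message polynomial: m(x) = 5 + 1·x + 6·x^2 (mod 11).
For each evaluation point α_i, compute m(α_i) mod 11:
  α_1 = 7: Horner steps 6 → 10 → 9, so m(7) = 9.
  α_2 = 3: Horner steps 6 → 8 → 7, so m(3) = 7.
  α_3 = 4: Horner steps 6 → 3 → 6, so m(4) = 6.
  α_4 = 6: Horner steps 6 → 4 → 7, so m(6) = 7.
  α_5 = 1: Horner steps 6 → 7 → 1, so m(1) = 1.
Codeword c = [9, 7, 6, 7, 1] ∈ F_11^5.


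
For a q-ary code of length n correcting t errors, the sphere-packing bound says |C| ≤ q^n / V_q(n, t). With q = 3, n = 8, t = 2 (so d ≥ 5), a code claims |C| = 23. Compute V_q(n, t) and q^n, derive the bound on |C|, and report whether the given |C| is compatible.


V_q(n, t) = 129, q^n = 6561, Hamming bound = 50, |C| = 23 ≤ bound (satisfied).

Step 1: Compute V_q(n, t) = Σ_{j=0}^2 C(n, j) (q−1)^j.
  j = 0: C(8,0)·(2)^0 = 1·1 = 1.
  j = 1: C(8,1)·(2)^1 = 8·2 = 16.
  j = 2: C(8,2)·(2)^2 = 28·4 = 112.
  V_q(n, t) = 1 + 16 + 112 = 129.
Step 2: q^n = 3^8 = 6561.
Step 3: Hamming bound ⌊q^n / V_q(n,t)⌋ = ⌊6561/129⌋ = 50.
Step 4: Compare |C| = 23 to 50: satisfied.
The claimed |C| lies below the Hamming bound.


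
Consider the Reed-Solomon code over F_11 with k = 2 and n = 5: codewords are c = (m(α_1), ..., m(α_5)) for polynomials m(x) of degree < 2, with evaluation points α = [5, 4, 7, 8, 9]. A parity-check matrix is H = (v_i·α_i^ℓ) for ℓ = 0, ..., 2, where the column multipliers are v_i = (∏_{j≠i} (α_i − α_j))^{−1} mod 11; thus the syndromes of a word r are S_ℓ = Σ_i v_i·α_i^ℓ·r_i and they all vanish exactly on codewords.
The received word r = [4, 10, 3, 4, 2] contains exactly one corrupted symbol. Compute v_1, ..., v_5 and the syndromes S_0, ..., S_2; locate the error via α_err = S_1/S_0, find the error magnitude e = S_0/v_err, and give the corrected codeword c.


S = (4, 10, 3), error at position 4, error magnitude e = 7, c = [4, 10, 3, 8, 2].

Step 1: column multipliers v_i = (∏_{j≠i}(α_i − α_j))^{−1} mod 11.
  i = 1 (α = 5): (5−4)(5−7)(5−8)(5−9) = 1·(−2)·(−3)·(−4) = −24 ≡ 9, so v_1 = 9^{−1} = 5 (mod 11).
  i = 2 (α = 4): (4−5)(4−7)(4−8)(4−9) = (−1)·(−3)·(−4)·(−5) = 60 ≡ 5, so v_2 = 5^{−1} = 9 (mod 11).
  i = 3 (α = 7): (7−5)(7−4)(7−8)(7−9) = 2·3·(−1)·(−2) = 12 ≡ 1, so v_3 = 1^{−1} = 1 (mod 11).
  i = 4 (α = 8): (8−5)(8−4)(8−7)(8−9) = 3·4·1·(−1) = −12 ≡ 10, so v_4 = 10^{−1} = 10 (mod 11).
  i = 5 (α = 9): (9−5)(9−4)(9−7)(9−8) = 4·5·2·1 = 40 ≡ 7, so v_5 = 7^{−1} = 8 (mod 11).
  v = [5, 9, 1, 10, 8].
Step 2: syndromes of r = [4, 10, 3, 4, 2] (all sums mod 11).
  S_0 = Σ v_i r_i = 5·4 + 9·10 + 1·3 + 10·4 + 8·2 = 169 ≡ 4.
  S_1 = Σ v_i α_i r_i = 5·5·4 + 9·4·10 + 1·7·3 + 10·8·4 + 8·9·2 = 945 ≡ 10.
  α_i^2 mod 11 = [3, 5, 5, 9, 4].
  S_2 = Σ v_i α_i^2 r_i = 5·3·4 + 9·5·10 + 1·5·3 + 10·9·4 + 8·4·2 = 949 ≡ 3.
  S = (4, 10, 3) ≠ 0, so r is not a codeword (an error is present).
Step 3: locate the error. For a single error e at position i, S_ℓ = v_i·e·α_i^ℓ, so α_err = S_1/S_0.
  S_0^{−1} = 4^{−1} = 3 (mod 11), so α_err = 10·3 = 30 ≡ 8 = α_4. Error position i = 4.
  Consistency check: S_2/S_1 = 3·10 = 30 ≡ 8 = α_err ✓ (single-error assumption holds).
Step 4: error magnitude e = S_0/v_4 = S_0·∏_{j≠4}(α_4 − α_j) = 4·10 = 40 ≡ 7 (mod 11).
Step 5: correct position 4: c_4 = r_4 − e = 4 − 7 ≡ 8 (mod 11). Hence c = [4, 10, 3, 8, 2].
  Check: interpolating c through the α_i gives m(x) = 1 + 5·x (degree < 2) with m(α_i) = c_i for every i, so c is indeed a codeword.


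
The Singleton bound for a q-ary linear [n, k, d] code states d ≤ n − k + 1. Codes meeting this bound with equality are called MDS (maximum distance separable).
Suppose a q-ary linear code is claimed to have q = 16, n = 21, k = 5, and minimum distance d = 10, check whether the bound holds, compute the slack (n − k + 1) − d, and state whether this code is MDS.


Singleton RHS = n − k + 1 = 17, slack = 7, bound satisfied, not MDS.

Singleton bound: d ≤ n − k + 1.
Here n = 21, k = 5, so n − k + 1 = 17.
Given d = 10, check d ≤ 17: YES.
Slack = (n − k + 1) − d = 7.
The code is NOT MDS (slack = 7 > 0).
Description: the claimed parameters are [21, 5, 10]_16; such a code would be non-MDS.


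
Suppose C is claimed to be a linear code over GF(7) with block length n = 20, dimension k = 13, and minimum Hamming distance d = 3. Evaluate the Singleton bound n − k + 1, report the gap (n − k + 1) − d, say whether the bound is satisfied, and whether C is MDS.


Singleton RHS = n − k + 1 = 8, slack = 5, bound satisfied, not MDS.

Singleton bound: d ≤ n − k + 1.
Here n = 20, k = 13, so n − k + 1 = 8.
Given d = 3, check d ≤ 8: YES.
Slack = (n − k + 1) − d = 5.
The code is NOT MDS (slack = 5 > 0).
Description: the claimed parameters are [20, 13, 3]_7; such a code would be non-MDS.


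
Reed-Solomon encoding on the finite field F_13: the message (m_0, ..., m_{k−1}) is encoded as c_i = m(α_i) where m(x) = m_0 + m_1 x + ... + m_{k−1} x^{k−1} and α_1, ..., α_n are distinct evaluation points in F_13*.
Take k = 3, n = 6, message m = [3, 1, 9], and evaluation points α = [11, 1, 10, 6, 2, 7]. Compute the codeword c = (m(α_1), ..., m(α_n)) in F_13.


c = [11, 0, 3, 8, 2, 9]

Message polynomial: m(x) = 3 + 1·x + 9·x^2 (mod 13).
For each evaluation point α_i, compute m(α_i) mod 13:
  α_1 = 11: Horner steps 9 → 9 → 11, so m(11) = 11.
  α_2 = 1: Horner steps 9 → 10 → 0, so m(1) = 0.
  α_3 = 10: Horner steps 9 → 0 → 3, so m(10) = 3.
  α_4 = 6: Horner steps 9 → 3 → 8, so m(6) = 8.
  α_5 = 2: Horner steps 9 → 6 → 2, so m(2) = 2.
  α_6 = 7: Horner steps 9 → 12 → 9, so m(7) = 9.
Codeword c = [11, 0, 3, 8, 2, 9] ∈ F_13^6.


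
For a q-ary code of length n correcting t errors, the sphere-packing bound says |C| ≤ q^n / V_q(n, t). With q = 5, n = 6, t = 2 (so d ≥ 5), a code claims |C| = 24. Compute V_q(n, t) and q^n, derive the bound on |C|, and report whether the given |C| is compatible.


V_q(n, t) = 265, q^n = 15625, Hamming bound = 58, |C| = 24 ≤ bound (satisfied).

Step 1: Compute V_q(n, t) = Σ_{j=0}^2 C(n, j) (q−1)^j.
  j = 0: C(6,0)·(4)^0 = 1·1 = 1.
  j = 1: C(6,1)·(4)^1 = 6·4 = 24.
  j = 2: C(6,2)·(4)^2 = 15·16 = 240.
  V_q(n, t) = 1 + 24 + 240 = 265.
Step 2: q^n = 5^6 = 15625.
Step 3: Hamming bound ⌊q^n / V_q(n,t)⌋ = ⌊15625/265⌋ = 58.
Step 4: Compare |C| = 24 to 58: satisfied.
The claimed |C| lies below the Hamming bound.


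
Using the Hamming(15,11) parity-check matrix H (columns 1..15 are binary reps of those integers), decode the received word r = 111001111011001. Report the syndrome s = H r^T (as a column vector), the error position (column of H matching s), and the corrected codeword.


s = (1, 0, 0, 0)^T, error position = 8, corrected codeword c = 111001101011001

Compute s = H r^T mod 2 one row at a time:
  s_1 = 1 + 1 + 0 + 1 + 1 + 0 + 0 + 1 = 5 ≡ 1 (mod 2).
  s_2 = 0 + 0 + 1 + 1 + 1 + 0 + 0 + 1 = 4 ≡ 0 (mod 2).
  s_3 = 1 + 1 + 1 + 1 + 0 + 1 + 0 + 1 = 6 ≡ 0 (mod 2).
  s_4 = 1 + 1 + 0 + 1 + 1 + 1 + 0 + 1 = 6 ≡ 0 (mod 2).
s = (1, 0, 0, 0)^T — this equals column 8 of H (binary 1000), so error is at position 8.
Correct: flip bit 8 of r = 111001111011001 to get c = 111001101011001.


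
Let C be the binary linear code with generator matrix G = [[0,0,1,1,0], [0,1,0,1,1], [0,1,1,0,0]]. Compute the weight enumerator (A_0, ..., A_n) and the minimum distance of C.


Weight distribution: A_0 = 1, A_1 = 1, A_2 = 3, A_3 = 3. Minimum distance d = 1.

Enumerate all 2^3 = 8 messages m ∈ F_2^3.
For each, compute codeword c = mG in F_2^5, then tally its weight.
  m = 000 → c = 00000, weight = 0.
  m = 100 → c = 00110, weight = 2.
  m = 010 → c = 01011, weight = 3.
  m = 110 → c = 01101, weight = 3.
  m = 001 → c = 01100, weight = 2.
  m = 101 → c = 01010, weight = 2.
  m = 011 → c = 00111, weight = 3.
  m = 111 → c = 00001, weight = 1.
Tally weights:
  weight 0: 1 codewords.
  weight 1: 1 codewords.
  weight 2: 3 codewords.
  weight 3: 3 codewords.
Minimum distance d = smallest w > 0 with A_w > 0 = 1.
Sanity: Σ A_w = 8 = 2^3 = 8 ✓.


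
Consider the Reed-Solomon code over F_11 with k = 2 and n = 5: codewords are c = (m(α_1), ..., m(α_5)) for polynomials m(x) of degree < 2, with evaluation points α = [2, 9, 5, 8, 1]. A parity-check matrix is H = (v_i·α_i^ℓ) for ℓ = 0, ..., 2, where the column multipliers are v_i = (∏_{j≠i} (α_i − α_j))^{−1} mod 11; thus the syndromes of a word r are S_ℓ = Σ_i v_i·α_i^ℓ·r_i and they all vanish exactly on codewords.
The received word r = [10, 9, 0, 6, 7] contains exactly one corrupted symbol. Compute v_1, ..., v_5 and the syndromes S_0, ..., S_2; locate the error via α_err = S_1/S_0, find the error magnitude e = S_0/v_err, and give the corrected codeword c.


S = (3, 4, 9), error at position 3, error magnitude e = 3, c = [10, 9, 8, 6, 7].

Step 1: column multipliers v_i = (∏_{j≠i}(α_i − α_j))^{−1} mod 11.
  i = 1 (α = 2): (2−9)(2−5)(2−8)(2−1) = (−7)·(−3)·(−6)·1 = −126 ≡ 6, so v_1 = 6^{−1} = 2 (mod 11).
  i = 2 (α = 9): (9−2)(9−5)(9−8)(9−1) = 7·4·1·8 = 224 ≡ 4, so v_2 = 4^{−1} = 3 (mod 11).
  i = 3 (α = 5): (5−2)(5−9)(5−8)(5−1) = 3·(−4)·(−3)·4 = 144 ≡ 1, so v_3 = 1^{−1} = 1 (mod 11).
  i = 4 (α = 8): (8−2)(8−9)(8−5)(8−1) = 6·(−1)·3·7 = −126 ≡ 6, so v_4 = 6^{−1} = 2 (mod 11).
  i = 5 (α = 1): (1−2)(1−9)(1−5)(1−8) = (−1)·(−8)·(−4)·(−7) = 224 ≡ 4, so v_5 = 4^{−1} = 3 (mod 11).
  v = [2, 3, 1, 2, 3].
Step 2: syndromes of r = [10, 9, 0, 6, 7] (all sums mod 11).
  S_0 = Σ v_i r_i = 2·10 + 3·9 + 1·0 + 2·6 + 3·7 = 80 ≡ 3.
  S_1 = Σ v_i α_i r_i = 2·2·10 + 3·9·9 + 1·5·0 + 2·8·6 + 3·1·7 = 400 ≡ 4.
  α_i^2 mod 11 = [4, 4, 3, 9, 1].
  S_2 = Σ v_i α_i^2 r_i = 2·4·10 + 3·4·9 + 1·3·0 + 2·9·6 + 3·1·7 = 317 ≡ 9.
  S = (3, 4, 9) ≠ 0, so r is not a codeword (an error is present).
Step 3: locate the error. For a single error e at position i, S_ℓ = v_i·e·α_i^ℓ, so α_err = S_1/S_0.
  S_0^{−1} = 3^{−1} = 4 (mod 11), so α_err = 4·4 = 16 ≡ 5 = α_3. Error position i = 3.
  Consistency check: S_2/S_1 = 9·3 = 27 ≡ 5 = α_err ✓ (single-error assumption holds).
Step 4: error magnitude e = S_0/v_3 = S_0·∏_{j≠3}(α_3 − α_j) = 3·1 = 3 ≡ 3 (mod 11).
Step 5: correct position 3: c_3 = r_3 − e = 0 − 3 ≡ 8 (mod 11). Hence c = [10, 9, 8, 6, 7].
  Check: interpolating c through the α_i gives m(x) = 4 + 3·x (degree < 2) with m(α_i) = c_i for every i, so c is indeed a codeword.


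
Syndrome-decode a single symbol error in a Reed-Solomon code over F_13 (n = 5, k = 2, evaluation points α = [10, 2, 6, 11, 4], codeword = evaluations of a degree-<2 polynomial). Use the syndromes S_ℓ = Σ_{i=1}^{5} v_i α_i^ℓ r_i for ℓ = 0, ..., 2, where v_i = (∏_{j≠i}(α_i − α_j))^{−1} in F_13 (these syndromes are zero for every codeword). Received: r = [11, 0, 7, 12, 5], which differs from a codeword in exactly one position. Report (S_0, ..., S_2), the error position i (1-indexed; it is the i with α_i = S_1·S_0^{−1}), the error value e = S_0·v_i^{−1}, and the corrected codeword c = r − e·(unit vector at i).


S = (9, 5, 10), error at position 2, error magnitude e = 10, c = [11, 3, 7, 12, 5].

Step 1: column multipliers v_i = (∏_{j≠i}(α_i − α_j))^{−1} mod 13.
  i = 1 (α = 10): (10−2)(10−6)(10−11)(10−4) = 8·4·(−1)·6 = −192 ≡ 3, so v_1 = 3^{−1} = 9 (mod 13).
  i = 2 (α = 2): (2−10)(2−6)(2−11)(2−4) = (−8)·(−4)·(−9)·(−2) = 576 ≡ 4, so v_2 = 4^{−1} = 10 (mod 13).
  i = 3 (α = 6): (6−10)(6−2)(6−11)(6−4) = (−4)·4·(−5)·2 = 160 ≡ 4, so v_3 = 4^{−1} = 10 (mod 13).
  i = 4 (α = 11): (11−10)(11−2)(11−6)(11−4) = 1·9·5·7 = 315 ≡ 3, so v_4 = 3^{−1} = 9 (mod 13).
  i = 5 (α = 4): (4−10)(4−2)(4−6)(4−11) = (−6)·2·(−2)·(−7) = −168 ≡ 1, so v_5 = 1^{−1} = 1 (mod 13).
  v = [9, 10, 10, 9, 1].
Step 2: syndromes of r = [11, 0, 7, 12, 5] (all sums mod 13).
  S_0 = Σ v_i r_i = 9·11 + 10·0 + 10·7 + 9·12 + 1·5 = 282 ≡ 9.
  S_1 = Σ v_i α_i r_i = 9·10·11 + 10·2·0 + 10·6·7 + 9·11·12 + 1·4·5 = 2618 ≡ 5.
  α_i^2 mod 13 = [9, 4, 10, 4, 3].
  S_2 = Σ v_i α_i^2 r_i = 9·9·11 + 10·4·0 + 10·10·7 + 9·4·12 + 1·3·5 = 2038 ≡ 10.
  S = (9, 5, 10) ≠ 0, so r is not a codeword (an error is present).
Step 3: locate the error. For a single error e at position i, S_ℓ = v_i·e·α_i^ℓ, so α_err = S_1/S_0.
  S_0^{−1} = 9^{−1} = 3 (mod 13), so α_err = 5·3 = 15 ≡ 2 = α_2. Error position i = 2.
  Consistency check: S_2/S_1 = 10·8 = 80 ≡ 2 = α_err ✓ (single-error assumption holds).
Step 4: error magnitude e = S_0/v_2 = S_0·∏_{j≠2}(α_2 − α_j) = 9·4 = 36 ≡ 10 (mod 13).
Step 5: correct position 2: c_2 = r_2 − e = 0 − 10 ≡ 3 (mod 13). Hence c = [11, 3, 7, 12, 5].
  Check: interpolating c through the α_i gives m(x) = 1 + 1·x (degree < 2) with m(α_i) = c_i for every i, so c is indeed a codeword.


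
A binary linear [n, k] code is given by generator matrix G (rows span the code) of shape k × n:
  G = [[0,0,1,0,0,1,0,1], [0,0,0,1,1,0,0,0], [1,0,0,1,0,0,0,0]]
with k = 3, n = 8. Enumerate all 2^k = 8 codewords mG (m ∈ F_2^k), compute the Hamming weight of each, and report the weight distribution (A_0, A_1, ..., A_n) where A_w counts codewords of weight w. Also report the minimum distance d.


Weight distribution: A_0 = 1, A_2 = 3, A_3 = 1, A_5 = 3. Minimum distance d = 2.

Enumerate all 2^3 = 8 messages m ∈ F_2^3.
For each, compute codeword c = mG in F_2^8, then tally its weight.
  m = 000 → c = 00000000, weight = 0.
  m = 100 → c = 00100101, weight = 3.
  m = 010 → c = 00011000, weight = 2.
  m = 110 → c = 00111101, weight = 5.
  m = 001 → c = 10010000, weight = 2.
  m = 101 → c = 10110101, weight = 5.
  m = 011 → c = 10001000, weight = 2.
  m = 111 → c = 10101101, weight = 5.
Tally weights:
  weight 0: 1 codewords.
  weight 2: 3 codewords.
  weight 3: 1 codewords.
  weight 5: 3 codewords.
Minimum distance d = smallest w > 0 with A_w > 0 = 2.
Sanity: Σ A_w = 8 = 2^3 = 8 ✓.


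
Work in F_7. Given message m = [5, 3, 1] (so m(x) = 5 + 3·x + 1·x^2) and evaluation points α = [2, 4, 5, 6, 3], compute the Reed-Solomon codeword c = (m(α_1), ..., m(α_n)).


c = [1, 5, 3, 3, 2]

Message polynomial: m(x) = 5 + 3·x + 1·x^2 (mod 7).
For each evaluation point α_i, compute m(α_i) mod 7:
  α_1 = 2: Horner steps 1 → 5 → 1, so m(2) = 1.
  α_2 = 4: Horner steps 1 → 0 → 5, so m(4) = 5.
  α_3 = 5: Horner steps 1 → 1 → 3, so m(5) = 3.
  α_4 = 6: Horner steps 1 → 2 → 3, so m(6) = 3.
  α_5 = 3: Horner steps 1 → 6 → 2, so m(3) = 2.
Codeword c = [1, 5, 3, 3, 2] ∈ F_7^5.


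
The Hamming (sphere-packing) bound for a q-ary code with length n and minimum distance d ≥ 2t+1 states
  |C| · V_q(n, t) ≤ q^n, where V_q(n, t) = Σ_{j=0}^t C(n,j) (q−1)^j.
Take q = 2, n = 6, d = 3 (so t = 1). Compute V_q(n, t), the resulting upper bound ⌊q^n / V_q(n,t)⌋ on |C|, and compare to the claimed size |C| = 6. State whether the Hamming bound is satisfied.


V_q(n, t) = 7, q^n = 64, Hamming bound = 9, |C| = 6 ≤ bound (satisfied).

Step 1: Compute V_q(n, t) = Σ_{j=0}^1 C(n, j) (q−1)^j.
  j = 0: C(6,0)·(1)^0 = 1·1 = 1.
  j = 1: C(6,1)·(1)^1 = 6·1 = 6.
  V_q(n, t) = 1 + 6 = 7.
Step 2: q^n = 2^6 = 64.
Step 3: Hamming bound ⌊q^n / V_q(n,t)⌋ = ⌊64/7⌋ = 9.
Step 4: Compare |C| = 6 to 9: satisfied.
The claimed |C| lies below the Hamming bound.


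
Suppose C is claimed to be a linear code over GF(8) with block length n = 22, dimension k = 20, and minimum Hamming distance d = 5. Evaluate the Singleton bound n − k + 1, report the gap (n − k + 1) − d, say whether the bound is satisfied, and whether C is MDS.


Singleton RHS = n − k + 1 = 3, slack = -2, bound violated (no such code; not MDS).

Singleton bound: d ≤ n − k + 1.
Here n = 22, k = 20, so n − k + 1 = 3.
Given d = 5, check d ≤ 3: NO.
Slack = (n − k + 1) − d = -2.
The slack is negative: d = 5 exceeds n − k + 1 = 3 by 2, so the Singleton bound is violated and no linear [22, 20, 5]_8 code can exist. In particular it is not MDS (MDS requires d = n − k + 1 exactly).
Description: the claimed parameters are [22, 20, 5]_8; such a code would be impossible (violates the Singleton bound).


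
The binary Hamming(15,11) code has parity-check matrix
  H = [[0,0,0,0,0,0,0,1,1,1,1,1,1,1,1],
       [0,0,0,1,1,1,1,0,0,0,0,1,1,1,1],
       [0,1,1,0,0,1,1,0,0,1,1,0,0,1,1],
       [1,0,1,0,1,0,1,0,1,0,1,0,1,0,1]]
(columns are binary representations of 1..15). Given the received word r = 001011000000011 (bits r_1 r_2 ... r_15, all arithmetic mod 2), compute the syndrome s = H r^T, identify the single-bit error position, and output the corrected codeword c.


s = (0, 0, 0, 1)^T, error position = 1, corrected codeword c = 101011000000011

Compute s = H r^T mod 2 one row at a time:
  s_1 = 0 + 0 + 0 + 0 + 0 + 0 + 1 + 1 = 2 ≡ 0 (mod 2).
  s_2 = 0 + 1 + 1 + 0 + 0 + 0 + 1 + 1 = 4 ≡ 0 (mod 2).
  s_3 = 0 + 1 + 1 + 0 + 0 + 0 + 1 + 1 = 4 ≡ 0 (mod 2).
  s_4 = 0 + 1 + 1 + 0 + 0 + 0 + 0 + 1 = 3 ≡ 1 (mod 2).
s = (0, 0, 0, 1)^T — this equals column 1 of H (binary 0001), so error is at position 1.
Correct: flip bit 1 of r = 001011000000011 to get c = 101011000000011.


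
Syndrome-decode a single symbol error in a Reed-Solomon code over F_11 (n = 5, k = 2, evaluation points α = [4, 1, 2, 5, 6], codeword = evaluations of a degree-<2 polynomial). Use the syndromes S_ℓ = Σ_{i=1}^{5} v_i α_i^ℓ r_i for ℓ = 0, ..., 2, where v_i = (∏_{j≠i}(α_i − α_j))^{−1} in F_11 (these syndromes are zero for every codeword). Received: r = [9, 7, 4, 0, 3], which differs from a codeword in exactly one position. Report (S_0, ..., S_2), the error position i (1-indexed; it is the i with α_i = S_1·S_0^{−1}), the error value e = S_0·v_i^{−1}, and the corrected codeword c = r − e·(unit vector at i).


S = (6, 8, 7), error at position 4, error magnitude e = 5, c = [9, 7, 4, 6, 3].

Step 1: column multipliers v_i = (∏_{j≠i}(α_i − α_j))^{−1} mod 11.
  i = 1 (α = 4): (4−1)(4−2)(4−5)(4−6) = 3·2·(−1)·(−2) = 12 ≡ 1, so v_1 = 1^{−1} = 1 (mod 11).
  i = 2 (α = 1): (1−4)(1−2)(1−5)(1−6) = (−3)·(−1)·(−4)·(−5) = 60 ≡ 5, so v_2 = 5^{−1} = 9 (mod 11).
  i = 3 (α = 2): (2−4)(2−1)(2−5)(2−6) = (−2)·1·(−3)·(−4) = −24 ≡ 9, so v_3 = 9^{−1} = 5 (mod 11).
  i = 4 (α = 5): (5−4)(5−1)(5−2)(5−6) = 1·4·3·(−1) = −12 ≡ 10, so v_4 = 10^{−1} = 10 (mod 11).
  i = 5 (α = 6): (6−4)(6−1)(6−2)(6−5) = 2·5·4·1 = 40 ≡ 7, so v_5 = 7^{−1} = 8 (mod 11).
  v = [1, 9, 5, 10, 8].
Step 2: syndromes of r = [9, 7, 4, 0, 3] (all sums mod 11).
  S_0 = Σ v_i r_i = 1·9 + 9·7 + 5·4 + 10·0 + 8·3 = 116 ≡ 6.
  S_1 = Σ v_i α_i r_i = 1·4·9 + 9·1·7 + 5·2·4 + 10·5·0 + 8·6·3 = 283 ≡ 8.
  α_i^2 mod 11 = [5, 1, 4, 3, 3].
  S_2 = Σ v_i α_i^2 r_i = 1·5·9 + 9·1·7 + 5·4·4 + 10·3·0 + 8·3·3 = 260 ≡ 7.
  S = (6, 8, 7) ≠ 0, so r is not a codeword (an error is present).
Step 3: locate the error. For a single error e at position i, S_ℓ = v_i·e·α_i^ℓ, so α_err = S_1/S_0.
  S_0^{−1} = 6^{−1} = 2 (mod 11), so α_err = 8·2 = 16 ≡ 5 = α_4. Error position i = 4.
  Consistency check: S_2/S_1 = 7·7 = 49 ≡ 5 = α_err ✓ (single-error assumption holds).
Step 4: error magnitude e = S_0/v_4 = S_0·∏_{j≠4}(α_4 − α_j) = 6·10 = 60 ≡ 5 (mod 11).
Step 5: correct position 4: c_4 = r_4 − e = 0 − 5 ≡ 6 (mod 11). Hence c = [9, 7, 4, 6, 3].
  Check: interpolating c through the α_i gives m(x) = 10 + 8·x (degree < 2) with m(α_i) = c_i for every i, so c is indeed a codeword.


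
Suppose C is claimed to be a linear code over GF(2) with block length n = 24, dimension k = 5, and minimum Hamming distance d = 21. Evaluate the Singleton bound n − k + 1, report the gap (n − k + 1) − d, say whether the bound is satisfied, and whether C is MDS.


Singleton RHS = n − k + 1 = 20, slack = -1, bound violated (no such code; not MDS).

Singleton bound: d ≤ n − k + 1.
Here n = 24, k = 5, so n − k + 1 = 20.
Given d = 21, check d ≤ 20: NO.
Slack = (n − k + 1) − d = -1.
The slack is negative: d = 21 exceeds n − k + 1 = 20 by 1, so the Singleton bound is violated and no linear [24, 5, 21]_2 code can exist. In particular it is not MDS (MDS requires d = n − k + 1 exactly).
Description: the claimed parameters are [24, 5, 21]_2; such a code would be impossible (violates the Singleton bound).


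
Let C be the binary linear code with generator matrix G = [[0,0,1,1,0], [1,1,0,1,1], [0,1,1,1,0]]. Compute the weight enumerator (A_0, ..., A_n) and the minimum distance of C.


Weight distribution: A_0 = 1, A_1 = 1, A_2 = 1, A_3 = 3, A_4 = 2. Minimum distance d = 1.

Enumerate all 2^3 = 8 messages m ∈ F_2^3.
For each, compute codeword c = mG in F_2^5, then tally its weight.
  m = 000 → c = 00000, weight = 0.
  m = 100 → c = 00110, weight = 2.
  m = 010 → c = 11011, weight = 4.
  m = 110 → c = 11101, weight = 4.
  m = 001 → c = 01110, weight = 3.
  m = 101 → c = 01000, weight = 1.
  m = 011 → c = 10101, weight = 3.
  m = 111 → c = 10011, weight = 3.
Tally weights:
  weight 0: 1 codewords.
  weight 1: 1 codewords.
  weight 2: 1 codewords.
  weight 3: 3 codewords.
  weight 4: 2 codewords.
Minimum distance d = smallest w > 0 with A_w > 0 = 1.
Sanity: Σ A_w = 8 = 2^3 = 8 ✓.


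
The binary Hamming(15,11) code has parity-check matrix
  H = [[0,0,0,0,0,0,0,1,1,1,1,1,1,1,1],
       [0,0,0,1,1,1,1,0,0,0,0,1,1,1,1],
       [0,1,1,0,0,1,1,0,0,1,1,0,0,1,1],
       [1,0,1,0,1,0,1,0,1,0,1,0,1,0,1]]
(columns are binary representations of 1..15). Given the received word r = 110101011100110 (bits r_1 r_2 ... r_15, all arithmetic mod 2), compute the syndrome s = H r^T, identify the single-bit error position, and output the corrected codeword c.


s = (1, 0, 0, 1)^T, error position = 9, corrected codeword c = 110101010100110

Compute s = H r^T mod 2 one row at a time:
  s_1 = 1 + 1 + 1 + 0 + 0 + 1 + 1 + 0 = 5 ≡ 1 (mod 2).
  s_2 = 1 + 0 + 1 + 0 + 0 + 1 + 1 + 0 = 4 ≡ 0 (mod 2).
  s_3 = 1 + 0 + 1 + 0 + 1 + 0 + 1 + 0 = 4 ≡ 0 (mod 2).
  s_4 = 1 + 0 + 0 + 0 + 1 + 0 + 1 + 0 = 3 ≡ 1 (mod 2).
s = (1, 0, 0, 1)^T — this equals column 9 of H (binary 1001), so error is at position 9.
Correct: flip bit 9 of r = 110101011100110 to get c = 110101010100110.


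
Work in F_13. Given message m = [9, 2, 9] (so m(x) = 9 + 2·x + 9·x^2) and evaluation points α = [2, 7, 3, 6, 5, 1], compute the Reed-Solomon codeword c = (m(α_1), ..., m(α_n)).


c = [10, 9, 5, 7, 10, 7]

Message polynomial: m(x) = 9 + 2·x + 9·x^2 (mod 13).
For each evaluation point α_i, compute m(α_i) mod 13:
  α_1 = 2: Horner steps 9 → 7 → 10, so m(2) = 10.
  α_2 = 7: Horner steps 9 → 0 → 9, so m(7) = 9.
  α_3 = 3: Horner steps 9 → 3 → 5, so m(3) = 5.
  α_4 = 6: Horner steps 9 → 4 → 7, so m(6) = 7.
  α_5 = 5: Horner steps 9 → 8 → 10, so m(5) = 10.
  α_6 = 1: Horner steps 9 → 11 → 7, so m(1) = 7.
Codeword c = [10, 9, 5, 7, 10, 7] ∈ F_13^6.
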